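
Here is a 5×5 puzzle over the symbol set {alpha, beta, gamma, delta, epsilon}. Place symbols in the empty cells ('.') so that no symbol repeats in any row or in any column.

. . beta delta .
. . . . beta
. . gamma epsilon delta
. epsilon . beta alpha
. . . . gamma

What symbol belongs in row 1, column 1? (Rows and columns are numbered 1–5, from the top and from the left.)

row 1 has {beta,delta}; column 5 has {alpha,beta,gamma,delta} — only epsilon is left for (r1,c5).
row 4 has {alpha,beta,epsilon}; column 3 has {beta,gamma} — only delta is left for (r4,c3).
row 5 has {gamma}; column 4 has {beta,delta,epsilon} — only alpha is left for (r5,c4).
row 2 has {beta}; column 4 has {alpha,beta,delta,epsilon} — only gamma is left for (r2,c4).
row 4 has {alpha,beta,delta,epsilon}; column 1 is empty so far — only gamma is left for (r4,c1).
row 5 has {alpha,gamma}; column 3 has {beta,gamma,delta} — only epsilon is left for (r5,c3).
row 1 has {beta,delta,epsilon}; column 1 has {gamma} — only alpha is left for (r1,c1).

alpha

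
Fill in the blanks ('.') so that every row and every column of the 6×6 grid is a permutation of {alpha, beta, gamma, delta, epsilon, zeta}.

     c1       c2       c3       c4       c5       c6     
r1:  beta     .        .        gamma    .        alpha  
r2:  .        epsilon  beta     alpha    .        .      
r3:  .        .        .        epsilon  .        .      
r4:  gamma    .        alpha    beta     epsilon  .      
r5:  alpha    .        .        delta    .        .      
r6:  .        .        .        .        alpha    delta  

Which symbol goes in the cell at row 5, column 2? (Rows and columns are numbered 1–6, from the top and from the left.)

gamma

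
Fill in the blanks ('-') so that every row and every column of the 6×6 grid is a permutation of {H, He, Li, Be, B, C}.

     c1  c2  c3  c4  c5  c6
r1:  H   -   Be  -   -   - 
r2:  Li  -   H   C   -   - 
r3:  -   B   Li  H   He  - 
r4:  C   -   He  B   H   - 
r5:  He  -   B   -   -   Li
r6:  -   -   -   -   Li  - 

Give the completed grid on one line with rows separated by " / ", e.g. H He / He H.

H C Be Li B He / Li He H C Be B / Be B Li H He C / C Li He B H Be / He H B Be C Li / B Be C He Li H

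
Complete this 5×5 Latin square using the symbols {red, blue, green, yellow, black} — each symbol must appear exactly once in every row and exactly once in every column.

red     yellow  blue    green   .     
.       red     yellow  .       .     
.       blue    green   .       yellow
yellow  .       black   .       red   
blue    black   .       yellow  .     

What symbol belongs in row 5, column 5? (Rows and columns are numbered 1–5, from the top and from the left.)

green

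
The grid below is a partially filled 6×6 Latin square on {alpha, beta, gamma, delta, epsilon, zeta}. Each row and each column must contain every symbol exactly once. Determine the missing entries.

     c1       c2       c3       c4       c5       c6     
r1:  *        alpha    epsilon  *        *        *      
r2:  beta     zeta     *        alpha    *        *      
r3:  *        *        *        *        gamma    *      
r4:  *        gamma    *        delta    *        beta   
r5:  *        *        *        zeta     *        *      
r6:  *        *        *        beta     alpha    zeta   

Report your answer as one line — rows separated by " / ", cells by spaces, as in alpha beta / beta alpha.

zeta alpha epsilon gamma beta delta / beta zeta gamma alpha delta epsilon / delta beta zeta epsilon gamma alpha / epsilon gamma alpha delta zeta beta / alpha delta beta zeta epsilon gamma / gamma epsilon delta beta alpha zeta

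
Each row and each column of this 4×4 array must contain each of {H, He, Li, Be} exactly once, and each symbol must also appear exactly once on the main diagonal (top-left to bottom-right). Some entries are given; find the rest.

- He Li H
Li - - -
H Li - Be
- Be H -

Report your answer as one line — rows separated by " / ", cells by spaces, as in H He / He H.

Be He Li H / Li H Be He / H Li He Be / He Be H Li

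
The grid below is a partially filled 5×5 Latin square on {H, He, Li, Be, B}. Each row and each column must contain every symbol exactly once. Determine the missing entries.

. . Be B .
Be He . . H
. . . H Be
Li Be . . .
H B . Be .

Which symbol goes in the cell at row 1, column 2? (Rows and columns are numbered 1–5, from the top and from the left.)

H

row 1 has {Be,B}; column 1 has {H,Li,Be} — only He is left for (r1,c1).
row 1 has {He,Be,B}; column 5 has {H,Be} — only Li is left for (r1,c5).
row 2 has {H,He,Be}; column 4 has {H,Be,B} — only Li is left for (r2,c4).
row 3 has {H,Be}; column 1 has {H,He,Li,Be} — only B is left for (r3,c1).
row 3 has {H,Be,B}; column 2 has {He,Be,B} — only Li is left for (r3,c2).
row 3 has {H,Li,Be,B}; column 3 has {Be} — only He is left for (r3,c3).
row 4 has {Li,Be}; column 4 has {H,Li,Be,B} — only He is left for (r4,c4).
row 4 has {He,Li,Be}; column 5 has {H,Li,Be} — only B is left for (r4,c5).
row 5 has {H,Be,B}; column 3 has {He,Be} — only Li is left for (r5,c3).
row 5 has {H,Li,Be,B}; column 5 has {H,Li,Be,B} — only He is left for (r5,c5).
row 1 has {He,Li,Be,B}; column 2 has {He,Li,Be,B} — only H is left for (r1,c2).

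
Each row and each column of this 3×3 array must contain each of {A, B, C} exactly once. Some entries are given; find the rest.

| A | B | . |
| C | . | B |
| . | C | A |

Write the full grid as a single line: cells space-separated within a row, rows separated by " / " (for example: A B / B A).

A B C / C A B / B C A

At row 1, column 3: row 1 has {A,B}; column 3 has {A,B}; that leaves C.
At row 2, column 2: row 2 has {B,C}; column 2 has {B,C}; that leaves A.
At row 3, column 1: row 3 has {A,C}; column 1 has {A,C}; that leaves B.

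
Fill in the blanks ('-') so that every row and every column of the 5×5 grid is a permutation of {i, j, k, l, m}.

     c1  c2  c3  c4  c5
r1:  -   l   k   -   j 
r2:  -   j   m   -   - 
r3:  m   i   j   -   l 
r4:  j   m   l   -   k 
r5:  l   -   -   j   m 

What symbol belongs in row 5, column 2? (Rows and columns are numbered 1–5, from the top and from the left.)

k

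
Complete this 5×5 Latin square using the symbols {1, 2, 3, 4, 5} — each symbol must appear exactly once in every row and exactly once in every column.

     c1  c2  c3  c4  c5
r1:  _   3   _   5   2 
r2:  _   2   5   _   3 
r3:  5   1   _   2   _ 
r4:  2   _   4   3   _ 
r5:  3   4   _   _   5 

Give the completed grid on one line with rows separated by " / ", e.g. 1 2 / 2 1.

Cell (r1,c3): row 1 has {2,3,5}; column 3 has {4,5} → 1.
Cell (r3,c3): row 3 has {1,2,5}; column 3 has {1,4,5} → 3.
Cell (r3,c5): row 3 has {1,2,3,5}; column 5 has {2,3,5} → 4.
Cell (r4,c2): row 4 has {2,3,4}; column 2 has {1,2,3,4} → 5.
Cell (r4,c5): row 4 has {2,3,4,5}; column 5 has {2,3,4,5} → 1.
Cell (r5,c3): row 5 has {3,4,5}; column 3 has {1,3,4,5} → 2.
Cell (r5,c4): row 5 has {2,3,4,5}; column 4 has {2,3,5} → 1.
Cell (r1,c1): row 1 has {1,2,3,5}; column 1 has {2,3,5} → 4.
Cell (r2,c1): row 2 has {2,3,5}; column 1 has {2,3,4,5} → 1.
Cell (r2,c4): row 2 has {1,2,3,5}; column 4 has {1,2,3,5} → 4.

4 3 1 5 2 / 1 2 5 4 3 / 5 1 3 2 4 / 2 5 4 3 1 / 3 4 2 1 5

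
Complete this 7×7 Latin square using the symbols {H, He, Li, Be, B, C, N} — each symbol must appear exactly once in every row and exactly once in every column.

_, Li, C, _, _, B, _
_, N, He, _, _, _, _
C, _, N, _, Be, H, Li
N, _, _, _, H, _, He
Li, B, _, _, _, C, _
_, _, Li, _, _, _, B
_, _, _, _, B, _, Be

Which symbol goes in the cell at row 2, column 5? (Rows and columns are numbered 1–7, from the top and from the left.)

Li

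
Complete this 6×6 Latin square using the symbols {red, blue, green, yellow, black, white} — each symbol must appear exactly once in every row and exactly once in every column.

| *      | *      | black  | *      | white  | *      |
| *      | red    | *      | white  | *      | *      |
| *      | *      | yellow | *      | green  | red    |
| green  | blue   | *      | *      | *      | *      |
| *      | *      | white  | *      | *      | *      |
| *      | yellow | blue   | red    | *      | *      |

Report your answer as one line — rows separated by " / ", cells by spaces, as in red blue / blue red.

(r1,c2) = green
(r2,c3) = green
(r4,c3) = red
(r5,c2) = black
(r6,c5) = black
(r3,c2) = white
(r4,c5) = yellow
(r6,c1) = white
(r6,c6) = green
(r2,c5) = blue
(r4,c4) = black
(r4,c6) = white
(r5,c5) = red
(r3,c4) = blue
(r1,c4) = yellow
(r1,c6) = blue
(r3,c1) = black
(r5,c4) = green
(r5,c6) = yellow
(r1,c1) = red
(r2,c1) = yellow
(r2,c6) = black
(r5,c1) = blue

red green black yellow white blue / yellow red green white blue black / black white yellow blue green red / green blue red black yellow white / blue black white green red yellow / white yellow blue red black green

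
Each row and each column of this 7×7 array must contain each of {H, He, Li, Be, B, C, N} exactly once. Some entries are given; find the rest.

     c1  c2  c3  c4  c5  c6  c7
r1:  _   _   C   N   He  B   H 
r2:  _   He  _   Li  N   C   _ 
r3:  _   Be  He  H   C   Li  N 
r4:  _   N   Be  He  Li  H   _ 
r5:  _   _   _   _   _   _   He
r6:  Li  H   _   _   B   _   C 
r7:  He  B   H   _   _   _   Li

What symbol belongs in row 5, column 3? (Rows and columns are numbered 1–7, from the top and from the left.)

Li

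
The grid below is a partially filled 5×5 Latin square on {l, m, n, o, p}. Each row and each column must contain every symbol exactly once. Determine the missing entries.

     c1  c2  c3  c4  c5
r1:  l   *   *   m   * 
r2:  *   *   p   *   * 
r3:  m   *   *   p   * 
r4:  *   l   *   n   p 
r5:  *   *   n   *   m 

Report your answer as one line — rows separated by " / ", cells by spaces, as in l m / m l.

(r1,c3): row 1 has {l,m}; column 3 has {n,p}, so it must be o.
(r1,c5): row 1 has {l,m,o}; column 5 has {m,p}, so it must be n.
(r3,c3): row 3 has {m,p}; column 3 has {n,o,p}, so it must be l.
(r3,c5): row 3 has {l,m,p}; column 5 has {m,n,p}, so it must be o.
(r4,c1): row 4 has {l,n,p}; column 1 has {l,m}, so it must be o.
(r4,c3): row 4 has {l,n,o,p}; column 3 has {l,n,o,p}, so it must be m.
(r5,c1): row 5 has {m,n}; column 1 has {l,m,o}, so it must be p.
(r5,c2): row 5 has {m,n,p}; column 2 has {l}, so it must be o.
(r5,c4): row 5 has {m,n,o,p}; column 4 has {m,n,p}, so it must be l.
(r1,c2): row 1 has {l,m,n,o}; column 2 has {l,o}, so it must be p.
(r2,c1): row 2 has {p}; column 1 has {l,m,o,p}, so it must be n.
(r2,c2): row 2 has {n,p}; column 2 has {l,o,p}, so it must be m.
(r2,c4): row 2 has {m,n,p}; column 4 has {l,m,n,p}, so it must be o.
(r2,c5): row 2 has {m,n,o,p}; column 5 has {m,n,o,p}, so it must be l.
(r3,c2): row 3 has {l,m,o,p}; column 2 has {l,m,o,p}, so it must be n.

l p o m n / n m p o l / m n l p o / o l m n p / p o n l m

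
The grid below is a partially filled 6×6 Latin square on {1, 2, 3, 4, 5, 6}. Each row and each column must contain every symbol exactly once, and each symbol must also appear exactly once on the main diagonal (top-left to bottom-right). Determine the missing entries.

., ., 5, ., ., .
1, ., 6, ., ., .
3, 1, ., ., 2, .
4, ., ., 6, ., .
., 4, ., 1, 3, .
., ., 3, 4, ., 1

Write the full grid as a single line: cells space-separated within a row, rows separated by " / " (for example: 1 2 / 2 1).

2 6 5 3 1 4 / 1 5 6 2 4 3 / 3 1 4 5 2 6 / 4 3 1 6 5 2 / 6 4 2 1 3 5 / 5 2 3 4 6 1

(r1,c1) = 2
(r1,c4) = 3
(r2,c2) = 5
(r2,c4) = 2
(r2,c5) = 4
(r2,c6) = 3
(r3,c3) = 4
(r3,c4) = 5
(r3,c6) = 6
(r5,c3) = 2
(r5,c6) = 5
(r1,c2) = 6
(r1,c5) = 1
(r1,c6) = 4
(r4,c3) = 1
(r4,c5) = 5
(r4,c6) = 2
(r5,c1) = 6
(r6,c1) = 5
(r6,c2) = 2
(r6,c5) = 6
(r4,c2) = 3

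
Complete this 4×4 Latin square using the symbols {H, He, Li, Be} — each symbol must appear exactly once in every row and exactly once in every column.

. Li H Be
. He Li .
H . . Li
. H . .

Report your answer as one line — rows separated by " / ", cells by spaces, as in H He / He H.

He Li H Be / Be He Li H / H Be He Li / Li H Be He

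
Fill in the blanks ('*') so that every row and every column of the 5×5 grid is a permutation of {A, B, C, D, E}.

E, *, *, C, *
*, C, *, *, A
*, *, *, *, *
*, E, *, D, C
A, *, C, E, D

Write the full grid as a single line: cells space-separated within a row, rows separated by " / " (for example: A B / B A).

At row 1, column 5: row 1 has {C,E}; column 5 has {A,C,D}; that leaves B.
At row 2, column 4: row 2 has {A,C}; column 4 has {C,D,E}; that leaves B.
At row 3, column 4: row 3 is empty so far; column 4 has {B,C,D,E}; that leaves A.
At row 3, column 5: row 3 has {A}; column 5 has {A,B,C,D}; that leaves E.
At row 4, column 1: row 4 has {C,D,E}; column 1 has {A,E}; that leaves B.
At row 4, column 3: row 4 has {B,C,D,E}; column 3 has {C}; that leaves A.
At row 5, column 2: row 5 has {A,C,D,E}; column 2 has {C,E}; that leaves B.
At row 1, column 3: row 1 has {B,C,E}; column 3 has {A,C}; that leaves D.
At row 2, column 1: row 2 has {A,B,C}; column 1 has {A,B,E}; that leaves D.
At row 2, column 3: row 2 has {A,B,C,D}; column 3 has {A,C,D}; that leaves E.
At row 3, column 1: row 3 has {A,E}; column 1 has {A,B,D,E}; that leaves C.
At row 3, column 2: row 3 has {A,C,E}; column 2 has {B,C,E}; that leaves D.
At row 3, column 3: row 3 has {A,C,D,E}; column 3 has {A,C,D,E}; that leaves B.
At row 1, column 2: row 1 has {B,C,D,E}; column 2 has {B,C,D,E}; that leaves A.

E A D C B / D C E B A / C D B A E / B E A D C / A B C E D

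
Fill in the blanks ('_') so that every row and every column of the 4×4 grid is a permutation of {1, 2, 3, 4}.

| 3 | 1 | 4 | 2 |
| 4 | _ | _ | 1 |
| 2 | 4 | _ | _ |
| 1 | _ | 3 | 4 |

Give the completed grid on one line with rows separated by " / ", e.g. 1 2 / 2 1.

3 1 4 2 / 4 3 2 1 / 2 4 1 3 / 1 2 3 4

(r2,c3): row 2 has {1,4}; column 3 has {3,4}, so it must be 2.
(r3,c3): row 3 has {2,4}; column 3 has {2,3,4}, so it must be 1.
(r3,c4): row 3 has {1,2,4}; column 4 has {1,2,4}, so it must be 3.
(r4,c2): row 4 has {1,3,4}; column 2 has {1,4}, so it must be 2.
(r2,c2): row 2 has {1,2,4}; column 2 has {1,2,4}, so it must be 3.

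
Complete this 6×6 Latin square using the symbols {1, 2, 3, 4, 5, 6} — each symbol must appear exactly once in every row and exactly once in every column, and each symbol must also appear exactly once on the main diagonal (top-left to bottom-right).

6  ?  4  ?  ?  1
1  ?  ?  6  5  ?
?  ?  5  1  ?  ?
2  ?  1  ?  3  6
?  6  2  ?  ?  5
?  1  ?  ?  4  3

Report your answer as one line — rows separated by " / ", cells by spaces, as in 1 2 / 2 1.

6 3 4 5 2 1 / 1 2 3 6 5 4 / 3 4 5 1 6 2 / 2 5 1 4 3 6 / 4 6 2 3 1 5 / 5 1 6 2 4 3

(r1,c5) = 2
(r2,c3) = 3
(r3,c5) = 6
(r4,c4) = 4
(r5,c4) = 3
(r5,c5) = 1
(r6,c1) = 5
(r6,c3) = 6
(r6,c4) = 2
(r1,c4) = 5
(r2,c2) = 2
(r2,c6) = 4
(r3,c6) = 2
(r4,c2) = 5
(r5,c1) = 4
(r1,c2) = 3
(r3,c1) = 3
(r3,c2) = 4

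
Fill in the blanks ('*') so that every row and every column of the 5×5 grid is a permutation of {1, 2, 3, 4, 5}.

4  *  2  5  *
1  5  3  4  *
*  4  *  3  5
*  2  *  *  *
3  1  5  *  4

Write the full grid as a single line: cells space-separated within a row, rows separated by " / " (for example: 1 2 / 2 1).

4 3 2 5 1 / 1 5 3 4 2 / 2 4 1 3 5 / 5 2 4 1 3 / 3 1 5 2 4

Cell (r1,c2): row 1 has {2,4,5}; column 2 has {1,2,4,5} → 3.
Cell (r1,c5): row 1 has {2,3,4,5}; column 5 has {4,5} → 1.
Cell (r2,c5): row 2 has {1,3,4,5}; column 5 has {1,4,5} → 2.
Cell (r3,c1): row 3 has {3,4,5}; column 1 has {1,3,4} → 2.
Cell (r3,c3): row 3 has {2,3,4,5}; column 3 has {2,3,5} → 1.
Cell (r4,c1): row 4 has {2}; column 1 has {1,2,3,4} → 5.
Cell (r4,c3): row 4 has {2,5}; column 3 has {1,2,3,5} → 4.
Cell (r4,c4): row 4 has {2,4,5}; column 4 has {3,4,5} → 1.
Cell (r4,c5): row 4 has {1,2,4,5}; column 5 has {1,2,4,5} → 3.
Cell (r5,c4): row 5 has {1,3,4,5}; column 4 has {1,3,4,5} → 2.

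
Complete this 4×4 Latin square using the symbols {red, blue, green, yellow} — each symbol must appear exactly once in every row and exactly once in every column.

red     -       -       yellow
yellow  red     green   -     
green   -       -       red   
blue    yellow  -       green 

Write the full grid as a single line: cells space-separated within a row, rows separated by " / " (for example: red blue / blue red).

red green blue yellow / yellow red green blue / green blue yellow red / blue yellow red green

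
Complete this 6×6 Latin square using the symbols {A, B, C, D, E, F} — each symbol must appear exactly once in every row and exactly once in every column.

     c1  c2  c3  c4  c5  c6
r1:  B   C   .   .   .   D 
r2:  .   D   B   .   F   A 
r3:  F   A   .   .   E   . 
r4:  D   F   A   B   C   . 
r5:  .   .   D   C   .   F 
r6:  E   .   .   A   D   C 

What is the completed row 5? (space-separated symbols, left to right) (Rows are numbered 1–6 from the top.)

(r1,c5): row 1 has {B,C,D}; column 5 has {C,D,E,F}, so it must be A.
(r2,c1): row 2 has {A,B,D,F}; column 1 has {B,D,E,F}, so it must be C.
(r2,c4): row 2 has {A,B,C,D,F}; column 4 has {A,B,C}, so it must be E.
(r3,c3): row 3 has {A,E,F}; column 3 has {A,B,D}, so it must be C.
(r3,c4): row 3 has {A,C,E,F}; column 4 has {A,B,C,E}, so it must be D.
(r3,c6): row 3 has {A,C,D,E,F}; column 6 has {A,C,D,F}, so it must be B.
(r4,c6): row 4 has {A,B,C,D,F}; column 6 has {A,B,C,D,F}, so it must be E.
(r5,c1): row 5 has {C,D,F}; column 1 has {B,C,D,E,F}, so it must be A.
(r5,c5): row 5 has {A,C,D,F}; column 5 has {A,C,D,E,F}, so it must be B.
(r6,c2): row 6 has {A,C,D,E}; column 2 has {A,C,D,F}, so it must be B.
(r6,c3): row 6 has {A,B,C,D,E}; column 3 has {A,B,C,D}, so it must be F.
(r1,c3): row 1 has {A,B,C,D}; column 3 has {A,B,C,D,F}, so it must be E.
(r1,c4): row 1 has {A,B,C,D,E}; column 4 has {A,B,C,D,E}, so it must be F.
(r5,c2): row 5 has {A,B,C,D,F}; column 2 has {A,B,C,D,F}, so it must be E.

A E D C B F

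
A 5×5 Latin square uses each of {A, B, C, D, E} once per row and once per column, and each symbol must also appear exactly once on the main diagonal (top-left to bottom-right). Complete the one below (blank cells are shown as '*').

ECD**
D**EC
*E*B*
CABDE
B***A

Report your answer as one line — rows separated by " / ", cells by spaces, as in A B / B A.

(r1,c4) = A
(r1,c5) = B
(r2,c2) = B
(r2,c3) = A
(r3,c1) = A
(r3,c3) = C
(r3,c5) = D
(r5,c2) = D
(r5,c3) = E
(r5,c4) = C

E C D A B / D B A E C / A E C B D / C A B D E / B D E C A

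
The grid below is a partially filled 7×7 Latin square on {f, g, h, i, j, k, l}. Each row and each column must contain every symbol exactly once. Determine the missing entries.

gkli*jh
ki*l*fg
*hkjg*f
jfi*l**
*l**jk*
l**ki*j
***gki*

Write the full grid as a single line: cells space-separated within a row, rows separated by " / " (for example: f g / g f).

g k l i f j h / k i j l h f g / i h k j g l f / j f i h l g k / h l g f j k i / l g f k i h j / f j h g k i l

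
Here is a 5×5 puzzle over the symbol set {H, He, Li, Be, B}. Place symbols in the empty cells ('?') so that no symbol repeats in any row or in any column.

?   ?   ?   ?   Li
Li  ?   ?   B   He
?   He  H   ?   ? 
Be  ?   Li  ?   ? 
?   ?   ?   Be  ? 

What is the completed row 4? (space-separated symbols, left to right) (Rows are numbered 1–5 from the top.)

Be B Li He H

Cell (r2,c3): row 2 has {He,Li,B}; column 3 has {H,Li} → Be.
Cell (r3,c1): row 3 has {H,He}; column 1 has {Li,Be} → B.
Cell (r3,c4): row 3 has {H,He,B}; column 4 has {Be,B} → Li.
Cell (r3,c5): row 3 has {H,He,Li,B}; column 5 has {He,Li} → Be.
Cell (r2,c2): row 2 has {He,Li,Be,B}; column 2 has {He} → H.
Cell (r4,c2): row 4 has {Li,Be}; column 2 has {H,He} → B.
Cell (r4,c5): row 4 has {Li,Be,B}; column 5 has {He,Li,Be} → H.
Cell (r5,c2): row 5 has {Be}; column 2 has {H,He,B} → Li.
Cell (r5,c5): row 5 has {Li,Be}; column 5 has {H,He,Li,Be} → B.
Cell (r1,c2): row 1 has {Li}; column 2 has {H,He,Li,B} → Be.
Cell (r4,c4): row 4 has {H,Li,Be,B}; column 4 has {Li,Be,B} → He.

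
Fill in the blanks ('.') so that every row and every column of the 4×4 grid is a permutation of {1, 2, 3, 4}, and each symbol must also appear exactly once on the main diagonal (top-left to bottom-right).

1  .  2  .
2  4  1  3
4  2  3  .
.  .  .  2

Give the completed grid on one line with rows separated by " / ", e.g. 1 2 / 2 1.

1 3 2 4 / 2 4 1 3 / 4 2 3 1 / 3 1 4 2

(r1,c2): row 1 has {1,2}; column 2 has {2,4}, so it must be 3.
(r1,c4): row 1 has {1,2,3}; column 4 has {2,3}, so it must be 4.
(r3,c4): row 3 has {2,3,4}; column 4 has {2,3,4}, so it must be 1.
(r4,c1): row 4 has {2}; column 1 has {1,2,4}, so it must be 3.
(r4,c2): row 4 has {2,3}; column 2 has {2,3,4}, so it must be 1.
(r4,c3): row 4 has {1,2,3}; column 3 has {1,2,3}, so it must be 4.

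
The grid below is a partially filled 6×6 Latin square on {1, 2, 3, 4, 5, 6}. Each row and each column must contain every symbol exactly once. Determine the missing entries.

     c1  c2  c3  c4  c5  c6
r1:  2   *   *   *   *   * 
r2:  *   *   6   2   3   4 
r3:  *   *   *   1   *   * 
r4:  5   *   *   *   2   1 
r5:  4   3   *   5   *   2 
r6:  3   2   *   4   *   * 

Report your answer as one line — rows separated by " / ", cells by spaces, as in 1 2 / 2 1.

2 1 3 6 4 5 / 1 5 6 2 3 4 / 6 4 2 1 5 3 / 5 6 4 3 2 1 / 4 3 1 5 6 2 / 3 2 5 4 1 6

row 2 has {2,3,4,6}; column 1 has {2,3,4,5} — only 1 is left for (r2,c1).
row 2 has {1,2,3,4,6}; column 2 has {2,3} — only 5 is left for (r2,c2).
row 3 has {1}; column 1 has {1,2,3,4,5} — only 6 is left for (r3,c1).
row 3 has {1,6}; column 2 has {2,3,5} — only 4 is left for (r3,c2).
row 3 has {1,4,6}; column 5 has {2,3} — only 5 is left for (r3,c5).
row 3 has {1,4,5,6}; column 6 has {1,2,4} — only 3 is left for (r3,c6).
row 4 has {1,2,5}; column 2 has {2,3,4,5} — only 6 is left for (r4,c2).
row 4 has {1,2,5,6}; column 4 has {1,2,4,5} — only 3 is left for (r4,c4).
row 5 has {2,3,4,5}; column 3 has {6} — only 1 is left for (r5,c3).
row 5 has {1,2,3,4,5}; column 5 has {2,3,5} — only 6 is left for (r5,c5).
row 6 has {2,3,4}; column 3 has {1,6} — only 5 is left for (r6,c3).
row 6 has {2,3,4,5}; column 5 has {2,3,5,6} — only 1 is left for (r6,c5).
row 6 has {1,2,3,4,5}; column 6 has {1,2,3,4} — only 6 is left for (r6,c6).
row 1 has {2}; column 2 has {2,3,4,5,6} — only 1 is left for (r1,c2).
row 1 has {1,2}; column 4 has {1,2,3,4,5} — only 6 is left for (r1,c4).
row 1 has {1,2,6}; column 5 has {1,2,3,5,6} — only 4 is left for (r1,c5).
row 1 has {1,2,4,6}; column 6 has {1,2,3,4,6} — only 5 is left for (r1,c6).
row 3 has {1,3,4,5,6}; column 3 has {1,5,6} — only 2 is left for (r3,c3).
row 4 has {1,2,3,5,6}; column 3 has {1,2,5,6} — only 4 is left for (r4,c3).
row 1 has {1,2,4,5,6}; column 3 has {1,2,4,5,6} — only 3 is left for (r1,c3).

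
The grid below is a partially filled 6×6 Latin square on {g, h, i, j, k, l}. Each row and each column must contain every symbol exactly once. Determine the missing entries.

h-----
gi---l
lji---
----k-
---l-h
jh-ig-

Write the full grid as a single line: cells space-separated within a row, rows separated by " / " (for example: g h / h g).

h k g j l i / g i k h j l / l j i k h g / i l h g k j / k g j l i h / j h l i g k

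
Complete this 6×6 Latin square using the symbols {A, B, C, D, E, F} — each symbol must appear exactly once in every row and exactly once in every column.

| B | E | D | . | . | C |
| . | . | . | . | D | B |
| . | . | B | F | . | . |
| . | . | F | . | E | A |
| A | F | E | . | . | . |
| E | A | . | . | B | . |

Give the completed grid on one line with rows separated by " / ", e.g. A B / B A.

(r1,c4) = A
(r1,c5) = F
(r2,c2) = C
(r2,c3) = A
(r2,c4) = E
(r3,c2) = D
(r3,c6) = E
(r4,c2) = B
(r5,c5) = C
(r5,c6) = D
(r6,c3) = C
(r6,c4) = D
(r6,c6) = F
(r2,c1) = F
(r3,c1) = C
(r3,c5) = A
(r4,c1) = D
(r4,c4) = C
(r5,c4) = B

B E D A F C / F C A E D B / C D B F A E / D B F C E A / A F E B C D / E A C D B F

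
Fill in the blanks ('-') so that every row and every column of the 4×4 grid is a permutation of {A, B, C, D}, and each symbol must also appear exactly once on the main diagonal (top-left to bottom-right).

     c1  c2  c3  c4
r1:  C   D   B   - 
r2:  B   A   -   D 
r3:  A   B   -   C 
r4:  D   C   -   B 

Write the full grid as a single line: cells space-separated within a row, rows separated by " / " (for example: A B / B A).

C D B A / B A C D / A B D C / D C A B

Cell (r1,c4): row 1 has {B,C,D}; column 4 has {B,C,D} → A.
Cell (r2,c3): row 2 has {A,B,D}; column 3 has {B} → C.
Cell (r3,c3): row 3 has {A,B,C}; column 3 has {B,C}; the diagonal has {A,B,C} → D.
Cell (r4,c3): row 4 has {B,C,D}; column 3 has {B,C,D} → A.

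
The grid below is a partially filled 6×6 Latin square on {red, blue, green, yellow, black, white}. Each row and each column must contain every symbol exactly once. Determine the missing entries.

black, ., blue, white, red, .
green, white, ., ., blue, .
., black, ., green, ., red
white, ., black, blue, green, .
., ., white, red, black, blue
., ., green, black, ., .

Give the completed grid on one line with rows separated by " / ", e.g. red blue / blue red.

(r2,c4) = yellow
(r2,c6) = black
(r3,c3) = yellow
(r3,c5) = white
(r4,c6) = yellow
(r5,c1) = yellow
(r5,c2) = green
(r6,c5) = yellow
(r6,c6) = white
(r1,c2) = yellow
(r1,c6) = green
(r2,c3) = red
(r3,c1) = blue
(r4,c2) = red
(r6,c1) = red
(r6,c2) = blue

black yellow blue white red green / green white red yellow blue black / blue black yellow green white red / white red black blue green yellow / yellow green white red black blue / red blue green black yellow white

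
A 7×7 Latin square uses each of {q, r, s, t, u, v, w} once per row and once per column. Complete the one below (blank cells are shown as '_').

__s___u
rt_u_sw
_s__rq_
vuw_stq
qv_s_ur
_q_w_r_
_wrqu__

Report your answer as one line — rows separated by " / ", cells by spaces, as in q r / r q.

At row 1, column 2: row 1 has {s,u}; column 2 has {q,s,t,u,v,w}; that leaves r.
At row 4, column 4: row 4 has {q,s,t,u,v,w}; column 4 has {q,s,u,w}; that leaves r.
At row 5, column 3: row 5 has {q,r,s,u,v}; column 3 has {r,s,w}; that leaves t.
At row 5, column 5: row 5 has {q,r,s,t,u,v}; column 5 has {r,s,u}; that leaves w.
At row 7, column 6: row 7 has {q,r,u,w}; column 6 has {q,r,s,t,u}; that leaves v.
At row 1, column 6: row 1 has {r,s,u}; column 6 has {q,r,s,t,u,v}; that leaves w.
At row 1, column 1: row 1 has {r,s,u,w}; column 1 has {q,r,v}; that leaves t.
At row 1, column 4: row 1 has {r,s,t,u,w}; column 4 has {q,r,s,u,w}; that leaves v.
At row 1, column 5: row 1 has {r,s,t,u,v,w}; column 5 has {r,s,u,w}; that leaves q.
At row 2, column 5: row 2 has {r,s,t,u,w}; column 5 has {q,r,s,u,w}; that leaves v.
At row 3, column 4: row 3 has {q,r,s}; column 4 has {q,r,s,u,v,w}; that leaves t.
At row 3, column 7: row 3 has {q,r,s,t}; column 7 has {q,r,u,w}; that leaves v.
At row 6, column 5: row 6 has {q,r,w}; column 5 has {q,r,s,u,v,w}; that leaves t.
At row 6, column 7: row 6 has {q,r,t,w}; column 7 has {q,r,u,v,w}; that leaves s.
At row 7, column 1: row 7 has {q,r,u,v,w}; column 1 has {q,r,t,v}; that leaves s.
At row 7, column 7: row 7 has {q,r,s,u,v,w}; column 7 has {q,r,s,u,v,w}; that leaves t.
At row 2, column 3: row 2 has {r,s,t,u,v,w}; column 3 has {r,s,t,w}; that leaves q.
At row 3, column 3: row 3 has {q,r,s,t,v}; column 3 has {q,r,s,t,w}; that leaves u.
At row 6, column 1: row 6 has {q,r,s,t,w}; column 1 has {q,r,s,t,v}; that leaves u.
At row 6, column 3: row 6 has {q,r,s,t,u,w}; column 3 has {q,r,s,t,u,w}; that leaves v.
At row 3, column 1: row 3 has {q,r,s,t,u,v}; column 1 has {q,r,s,t,u,v}; that leaves w.

t r s v q w u / r t q u v s w / w s u t r q v / v u w r s t q / q v t s w u r / u q v w t r s / s w r q u v t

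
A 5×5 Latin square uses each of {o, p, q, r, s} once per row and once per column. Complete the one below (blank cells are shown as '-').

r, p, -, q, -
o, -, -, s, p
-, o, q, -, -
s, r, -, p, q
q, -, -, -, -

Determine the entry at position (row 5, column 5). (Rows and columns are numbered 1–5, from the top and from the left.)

r

row 2 has {o,p,s}; column 2 has {o,p,r} — only q is left for (r2,c2).
row 2 has {o,p,q,s}; column 3 has {q} — only r is left for (r2,c3).
row 3 has {o,q}; column 1 has {o,q,r,s} — only p is left for (r3,c1).
row 3 has {o,p,q}; column 4 has {p,q,s} — only r is left for (r3,c4).
row 3 has {o,p,q,r}; column 5 has {p,q} — only s is left for (r3,c5).
row 4 has {p,q,r,s}; column 3 has {q,r} — only o is left for (r4,c3).
row 5 has {q}; column 2 has {o,p,q,r} — only s is left for (r5,c2).
row 5 has {q,s}; column 3 has {o,q,r} — only p is left for (r5,c3).
row 5 has {p,q,s}; column 4 has {p,q,r,s} — only o is left for (r5,c4).
row 5 has {o,p,q,s}; column 5 has {p,q,s} — only r is left for (r5,c5).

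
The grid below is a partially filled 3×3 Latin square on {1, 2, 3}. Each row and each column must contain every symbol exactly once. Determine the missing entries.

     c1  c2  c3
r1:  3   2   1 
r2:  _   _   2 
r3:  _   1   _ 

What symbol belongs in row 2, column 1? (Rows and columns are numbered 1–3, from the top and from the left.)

1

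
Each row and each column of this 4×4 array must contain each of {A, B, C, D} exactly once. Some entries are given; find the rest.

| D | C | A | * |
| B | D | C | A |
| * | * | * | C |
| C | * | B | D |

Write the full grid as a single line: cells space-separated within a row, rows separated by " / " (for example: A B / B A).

D C A B / B D C A / A B D C / C A B D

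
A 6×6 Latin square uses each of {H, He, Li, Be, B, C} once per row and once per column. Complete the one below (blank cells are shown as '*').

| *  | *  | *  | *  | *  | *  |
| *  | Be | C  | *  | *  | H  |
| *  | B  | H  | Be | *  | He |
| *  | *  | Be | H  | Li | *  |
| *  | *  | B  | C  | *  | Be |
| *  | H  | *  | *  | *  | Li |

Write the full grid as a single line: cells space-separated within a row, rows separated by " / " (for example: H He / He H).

Be C Li He H B / He Be C Li B H / Li B H Be C He / B He Be H Li C / H Li B C He Be / C H He B Be Li

(r3,c5) = C
(r6,c3) = He
(r6,c4) = B
(r6,c5) = Be
(r1,c3) = Li
(r1,c4) = He
(r2,c4) = Li
(r3,c1) = Li
(r6,c1) = C
(r1,c2) = C
(r1,c6) = B
(r4,c2) = He
(r4,c6) = C
(r5,c2) = Li
(r1,c5) = H
(r4,c1) = B
(r5,c5) = He
(r1,c1) = Be
(r2,c1) = He
(r2,c5) = B
(r5,c1) = H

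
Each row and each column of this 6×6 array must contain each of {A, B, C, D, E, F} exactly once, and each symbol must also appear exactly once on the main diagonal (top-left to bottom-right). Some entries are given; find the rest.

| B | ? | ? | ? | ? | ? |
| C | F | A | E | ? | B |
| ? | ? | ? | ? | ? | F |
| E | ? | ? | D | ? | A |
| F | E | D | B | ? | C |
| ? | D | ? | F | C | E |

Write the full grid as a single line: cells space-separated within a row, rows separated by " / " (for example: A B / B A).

(r1,c6) = D
(r2,c5) = D
(r3,c3) = C
(r3,c4) = A
(r5,c5) = A
(r6,c1) = A
(r6,c3) = B
(r1,c4) = C
(r3,c1) = D
(r3,c2) = B
(r3,c5) = E
(r4,c2) = C
(r4,c3) = F
(r4,c5) = B
(r1,c2) = A
(r1,c3) = E
(r1,c5) = F

B A E C F D / C F A E D B / D B C A E F / E C F D B A / F E D B A C / A D B F C E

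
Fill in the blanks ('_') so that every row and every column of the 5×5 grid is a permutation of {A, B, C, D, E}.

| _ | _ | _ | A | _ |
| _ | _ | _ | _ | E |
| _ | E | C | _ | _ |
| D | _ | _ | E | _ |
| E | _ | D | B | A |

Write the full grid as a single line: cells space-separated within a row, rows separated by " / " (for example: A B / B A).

C B E A D / B D A C E / A E C D B / D A B E C / E C D B A

(r3,c4) = D
(r3,c5) = B
(r4,c5) = C
(r5,c2) = C
(r1,c5) = D
(r2,c4) = C
(r3,c1) = A
(r1,c2) = B
(r1,c3) = E
(r2,c1) = B
(r2,c3) = A
(r4,c2) = A
(r4,c3) = B
(r1,c1) = C
(r2,c2) = D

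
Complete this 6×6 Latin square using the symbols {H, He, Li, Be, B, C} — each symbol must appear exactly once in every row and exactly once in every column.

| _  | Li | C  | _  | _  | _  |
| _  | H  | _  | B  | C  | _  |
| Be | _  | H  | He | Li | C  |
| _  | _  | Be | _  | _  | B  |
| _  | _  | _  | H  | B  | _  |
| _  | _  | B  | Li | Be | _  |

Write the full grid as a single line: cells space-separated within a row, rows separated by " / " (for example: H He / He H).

(r1,c4) = Be
(r3,c2) = B
(r4,c4) = C
(r4,c2) = He
(r4,c5) = H
(r6,c2) = C
(r1,c5) = He
(r1,c6) = H
(r4,c1) = Li
(r5,c2) = Be
(r6,c6) = He
(r1,c1) = B
(r2,c1) = He
(r2,c3) = Li
(r2,c6) = Be
(r5,c1) = C
(r5,c3) = He
(r5,c6) = Li
(r6,c1) = H

B Li C Be He H / He H Li B C Be / Be B H He Li C / Li He Be C H B / C Be He H B Li / H C B Li Be He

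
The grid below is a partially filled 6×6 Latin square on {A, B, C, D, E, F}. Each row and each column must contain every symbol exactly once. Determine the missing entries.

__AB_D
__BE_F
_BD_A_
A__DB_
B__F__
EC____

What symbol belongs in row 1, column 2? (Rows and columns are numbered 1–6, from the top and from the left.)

At row 3, column 4: row 3 has {A,B,D}; column 4 has {B,D,E,F}; that leaves C.
At row 3, column 6: row 3 has {A,B,C,D}; column 6 has {D,F}; that leaves E.
At row 4, column 6: row 4 has {A,B,D}; column 6 has {D,E,F}; that leaves C.
At row 5, column 6: row 5 has {B,F}; column 6 has {C,D,E,F}; that leaves A.
At row 6, column 3: row 6 has {C,E}; column 3 has {A,B,D}; that leaves F.
At row 6, column 4: row 6 has {C,E,F}; column 4 has {B,C,D,E,F}; that leaves A.
At row 6, column 5: row 6 has {A,C,E,F}; column 5 has {A,B}; that leaves D.
At row 6, column 6: row 6 has {A,C,D,E,F}; column 6 has {A,C,D,E,F}; that leaves B.
At row 2, column 5: row 2 has {B,E,F}; column 5 has {A,B,D}; that leaves C.
At row 3, column 1: row 3 has {A,B,C,D,E}; column 1 has {A,B,E}; that leaves F.
At row 4, column 3: row 4 has {A,B,C,D}; column 3 has {A,B,D,F}; that leaves E.
At row 5, column 3: row 5 has {A,B,F}; column 3 has {A,B,D,E,F}; that leaves C.
At row 5, column 5: row 5 has {A,B,C,F}; column 5 has {A,B,C,D}; that leaves E.
At row 1, column 1: row 1 has {A,B,D}; column 1 has {A,B,E,F}; that leaves C.
At row 1, column 5: row 1 has {A,B,C,D}; column 5 has {A,B,C,D,E}; that leaves F.
At row 2, column 1: row 2 has {B,C,E,F}; column 1 has {A,B,C,E,F}; that leaves D.
At row 2, column 2: row 2 has {B,C,D,E,F}; column 2 has {B,C}; that leaves A.
At row 4, column 2: row 4 has {A,B,C,D,E}; column 2 has {A,B,C}; that leaves F.
At row 5, column 2: row 5 has {A,B,C,E,F}; column 2 has {A,B,C,F}; that leaves D.
At row 1, column 2: row 1 has {A,B,C,D,F}; column 2 has {A,B,C,D,F}; that leaves E.

E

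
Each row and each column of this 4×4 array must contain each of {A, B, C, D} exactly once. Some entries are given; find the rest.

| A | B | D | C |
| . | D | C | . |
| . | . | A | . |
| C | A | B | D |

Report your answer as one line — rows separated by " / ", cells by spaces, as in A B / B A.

(r2,c1) = B
(r2,c4) = A
(r3,c1) = D
(r3,c2) = C
(r3,c4) = B

A B D C / B D C A / D C A B / C A B D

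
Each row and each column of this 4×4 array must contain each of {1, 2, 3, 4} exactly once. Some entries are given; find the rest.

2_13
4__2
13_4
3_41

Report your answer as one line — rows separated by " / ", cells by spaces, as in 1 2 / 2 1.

2 4 1 3 / 4 1 3 2 / 1 3 2 4 / 3 2 4 1

At row 1, column 2: row 1 has {1,2,3}; column 2 has {3}; that leaves 4.
At row 2, column 2: row 2 has {2,4}; column 2 has {3,4}; that leaves 1.
At row 2, column 3: row 2 has {1,2,4}; column 3 has {1,4}; that leaves 3.
At row 3, column 3: row 3 has {1,3,4}; column 3 has {1,3,4}; that leaves 2.
At row 4, column 2: row 4 has {1,3,4}; column 2 has {1,3,4}; that leaves 2.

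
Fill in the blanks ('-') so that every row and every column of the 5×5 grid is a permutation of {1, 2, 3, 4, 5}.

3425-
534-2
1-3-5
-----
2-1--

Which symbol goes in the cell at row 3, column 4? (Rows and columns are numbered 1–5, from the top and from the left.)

4

(r1,c5): row 1 has {2,3,4,5}; column 5 has {2,5}, so it must be 1.
(r2,c4): row 2 has {2,3,4,5}; column 4 has {5}, so it must be 1.
(r3,c2): row 3 has {1,3,5}; column 2 has {3,4}, so it must be 2.
(r3,c4): row 3 has {1,2,3,5}; column 4 has {1,5}, so it must be 4.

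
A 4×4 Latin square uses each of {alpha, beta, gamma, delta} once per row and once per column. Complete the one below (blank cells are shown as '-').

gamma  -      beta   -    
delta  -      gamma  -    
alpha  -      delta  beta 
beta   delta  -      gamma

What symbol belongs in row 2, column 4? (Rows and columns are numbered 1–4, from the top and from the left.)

alpha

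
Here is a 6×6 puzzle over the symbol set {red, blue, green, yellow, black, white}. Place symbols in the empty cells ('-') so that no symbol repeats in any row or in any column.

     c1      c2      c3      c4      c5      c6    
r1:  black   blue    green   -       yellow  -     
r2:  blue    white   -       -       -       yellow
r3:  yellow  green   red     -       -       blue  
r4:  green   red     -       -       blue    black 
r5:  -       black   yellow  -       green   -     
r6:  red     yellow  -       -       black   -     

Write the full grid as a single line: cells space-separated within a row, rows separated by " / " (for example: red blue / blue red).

(r2,c3) = black
(r2,c5) = red
(r3,c5) = white
(r4,c3) = white
(r4,c4) = yellow
(r5,c1) = white
(r5,c6) = red
(r6,c3) = blue
(r1,c6) = white
(r2,c4) = green
(r3,c4) = black
(r5,c4) = blue
(r6,c4) = white
(r6,c6) = green
(r1,c4) = red

black blue green red yellow white / blue white black green red yellow / yellow green red black white blue / green red white yellow blue black / white black yellow blue green red / red yellow blue white black green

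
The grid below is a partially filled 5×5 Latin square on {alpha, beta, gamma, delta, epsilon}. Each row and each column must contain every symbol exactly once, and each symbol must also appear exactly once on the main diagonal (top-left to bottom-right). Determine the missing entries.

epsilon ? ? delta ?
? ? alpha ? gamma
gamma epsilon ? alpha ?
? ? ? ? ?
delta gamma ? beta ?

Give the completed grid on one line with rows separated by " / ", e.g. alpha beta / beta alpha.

epsilon alpha gamma delta beta / beta delta alpha epsilon gamma / gamma epsilon beta alpha delta / alpha beta delta gamma epsilon / delta gamma epsilon beta alpha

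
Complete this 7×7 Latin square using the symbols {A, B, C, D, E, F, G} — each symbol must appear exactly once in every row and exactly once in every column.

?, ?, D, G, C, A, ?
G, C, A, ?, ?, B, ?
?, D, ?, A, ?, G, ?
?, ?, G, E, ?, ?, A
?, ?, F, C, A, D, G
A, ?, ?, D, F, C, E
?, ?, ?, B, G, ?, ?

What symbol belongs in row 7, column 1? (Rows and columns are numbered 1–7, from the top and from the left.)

D

(r2,c4) = F
(r2,c7) = D
(r4,c6) = F
(r6,c3) = B
(r7,c6) = E
(r2,c5) = E
(r3,c5) = B
(r4,c2) = B
(r4,c5) = D
(r5,c2) = E
(r6,c2) = G
(r7,c3) = C
(r7,c7) = F
(r1,c2) = F
(r1,c7) = B
(r3,c3) = E
(r3,c7) = C
(r4,c1) = C
(r5,c1) = B
(r7,c1) = D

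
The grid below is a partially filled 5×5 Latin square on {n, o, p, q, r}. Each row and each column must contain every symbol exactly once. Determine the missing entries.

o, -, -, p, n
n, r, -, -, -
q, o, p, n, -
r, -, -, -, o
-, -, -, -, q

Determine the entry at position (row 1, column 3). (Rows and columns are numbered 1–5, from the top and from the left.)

r

Cell (r1,c2): row 1 has {n,o,p}; column 2 has {o,r} → q.
Cell (r1,c3): row 1 has {n,o,p,q}; column 3 has {p} → r.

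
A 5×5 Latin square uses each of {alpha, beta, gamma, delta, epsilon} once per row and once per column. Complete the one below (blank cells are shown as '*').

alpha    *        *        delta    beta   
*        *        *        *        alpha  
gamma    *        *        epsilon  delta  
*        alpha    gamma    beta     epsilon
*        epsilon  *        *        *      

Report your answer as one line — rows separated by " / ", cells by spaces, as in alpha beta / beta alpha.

alpha gamma epsilon delta beta / epsilon delta beta gamma alpha / gamma beta alpha epsilon delta / delta alpha gamma beta epsilon / beta epsilon delta alpha gamma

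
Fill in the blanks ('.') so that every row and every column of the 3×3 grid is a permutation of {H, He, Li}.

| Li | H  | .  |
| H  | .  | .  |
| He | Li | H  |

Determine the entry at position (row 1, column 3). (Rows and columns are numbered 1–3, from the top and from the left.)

At row 1, column 3: row 1 has {H,Li}; column 3 has {H}; that leaves He.

He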